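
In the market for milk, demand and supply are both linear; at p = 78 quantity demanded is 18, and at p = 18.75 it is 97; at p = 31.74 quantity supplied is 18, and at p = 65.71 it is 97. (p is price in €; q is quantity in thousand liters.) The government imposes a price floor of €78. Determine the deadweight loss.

€906.77 thousand

Demand slope = (18.75 − 78)/(97 − 18) = −0.75, so p = 91.5 − 0.75q.
Supply slope = (65.71 − 31.74)/(97 − 18) = 0.43, so p = 24 + 0.43q.
Competitive equilibrium: 91.5 − 0.75q = 24 + 0.43q → q* = 57.2034, p* = 48.5975.
At the floor p = 78, quantity demanded = (91.5 − 78)/0.75 = 18.
Sellers' marginal cost at q' = 18: 24 + 0.43·18 = 31.74.
Δq = 57.2034 − 18 = 39.2034; wedge = 78 − 31.74 = 46.26.
Deadweight loss = ½ × 39.2034 × 46.26 = €906.77 thousand.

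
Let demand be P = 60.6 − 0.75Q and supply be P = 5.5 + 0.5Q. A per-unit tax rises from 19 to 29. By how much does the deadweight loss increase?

192

Competitive equilibrium: 60.6 − 0.75Q = 5.5 + 0.5Q → Q* = 44.08, P* = 27.54.
For a per-unit tax t: ΔQ = t/1.25, so DWL = ½·t·(t/1.25) = t²/2.5.
At t = 19: DWL = 144.4. At t = 29: DWL = 336.4.
Increase = 336.4 − 144.4 = 192.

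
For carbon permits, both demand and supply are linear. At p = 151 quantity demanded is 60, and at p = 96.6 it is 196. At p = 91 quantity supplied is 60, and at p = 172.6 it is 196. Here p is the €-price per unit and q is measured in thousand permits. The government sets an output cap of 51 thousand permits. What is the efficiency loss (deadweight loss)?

€2380.50 thousand

Demand slope = (96.6 − 151)/(196 − 60) = −0.4, so p = 175 − 0.4q.
Supply slope = (172.6 − 91)/(196 − 60) = 0.6, so p = 55 + 0.6q.
Competitive equilibrium: 175 − 0.4q = 55 + 0.6q → q* = 120, p* = 127.
At q = 51: demand price = 175 − 0.4·51 = 154.6; supply price = 55 + 0.6·51 = 85.6.
Δq = 120 − 51 = 69; wedge = 154.6 − 85.6 = 69.
DWL = ½ × 69 × 69 = €2380.50 thousand.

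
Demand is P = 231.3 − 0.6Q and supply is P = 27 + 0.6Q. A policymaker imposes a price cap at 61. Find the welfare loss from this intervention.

Competitive equilibrium: 231.3 − 0.6Q = 27 + 0.6Q → Q* = 170.25, P* = 129.15.
At the ceiling P = 61, quantity supplied = (61 − 27)/0.6 = 56.6667.
Willingness to pay at Q' = 56.6667: 231.3 − 0.6·56.6667 = 197.3.
ΔQ = 170.25 − 56.6667 = 113.5833; wedge = 197.3 − 61 = 136.3.
Welfare loss = ½ × 113.5833 × 136.3 = 7740.70.

7740.70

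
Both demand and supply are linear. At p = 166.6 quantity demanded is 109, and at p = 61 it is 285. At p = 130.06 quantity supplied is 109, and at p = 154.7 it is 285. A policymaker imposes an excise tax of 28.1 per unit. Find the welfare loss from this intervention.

Demand slope = (61 − 166.6)/(285 − 109) = −0.6, so p = 232 − 0.6q.
Supply slope = (154.7 − 130.06)/(285 − 109) = 0.14, so p = 114.8 + 0.14q.
Competitive equilibrium: 232 − 0.6q = 114.8 + 0.14q → q* = 158.3784, p* = 136.973.
With the tax, the buyer price exceeds the seller price by 28.1: (232 − 0.6q) − (114.8 + 0.14q) = 28.1 → q' = 120.4054.
Δq = 158.3784 − 120.4054 = 37.973; the wedge equals the tax, 28.1.
Welfare loss = ½ × 37.973 × 28.1 = 533.52.

533.52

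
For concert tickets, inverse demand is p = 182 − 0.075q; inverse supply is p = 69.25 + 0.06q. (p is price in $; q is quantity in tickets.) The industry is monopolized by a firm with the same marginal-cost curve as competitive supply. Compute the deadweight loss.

$6005.56

Competitive equilibrium: 182 − 0.075q = 69.25 + 0.06q → q* = 835.18519, p* = 119.36111.
Marginal revenue: MR = 182 − 0.15q. Set MR = MC: 182 − 0.15q = 69.25 + 0.06q → q_m = 536.90476.
Price p_m = 182 − 0.075·536.90476 = 141.73214; MC(q_m) = 69.25 + 0.06·536.90476 = 101.46429.
Competitive q* = 835.18519, so Δq = 298.28043; wedge = 141.73214 − 101.46429 = 40.26785.
Deadweight loss = ½ × 298.28043 × 40.26785 = $6005.56.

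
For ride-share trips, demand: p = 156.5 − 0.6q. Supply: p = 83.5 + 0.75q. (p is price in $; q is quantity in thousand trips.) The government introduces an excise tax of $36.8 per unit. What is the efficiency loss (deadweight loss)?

$501.57 thousand

Competitive equilibrium: 156.5 − 0.6q = 83.5 + 0.75q → q* = 54.0741, p* = 124.0556.
With the tax, the buyer price exceeds the seller price by 36.8: (156.5 − 0.6q) − (83.5 + 0.75q) = 36.8 → q' = 26.8148.
Δq = 54.0741 − 26.8148 = 27.2593; the wedge equals the tax, 36.8.
DWL = ½ × 27.2593 × 36.8 = $501.57 thousand.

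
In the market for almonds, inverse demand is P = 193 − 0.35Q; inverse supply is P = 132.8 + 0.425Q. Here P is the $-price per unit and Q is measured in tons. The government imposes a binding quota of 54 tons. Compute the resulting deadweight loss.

$217.24

Competitive equilibrium: 193 − 0.35Q = 132.8 + 0.425Q → Q* = 77.6774, P* = 165.8129.
At Q = 54: demand price = 193 − 0.35·54 = 174.1; supply price = 132.8 + 0.425·54 = 155.75.
ΔQ = 77.6774 − 54 = 23.6774; wedge = 174.1 − 155.75 = 18.35.
The triangle = ½ × 23.6774 × 18.35 = $217.24.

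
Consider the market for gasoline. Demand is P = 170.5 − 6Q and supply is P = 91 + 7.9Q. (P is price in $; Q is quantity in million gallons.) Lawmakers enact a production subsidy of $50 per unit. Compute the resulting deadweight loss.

Competitive equilibrium: 170.5 − 6Q = 91 + 7.9Q → Q* = 5.7194, P* = 136.1835.
The subsidy lowers effective supply by 50: P = 41 + 7.9Q.
New quantity: 170.5 − 6Q = 41 + 7.9Q → Q' = 9.3165.
Overproduction ΔQ = 9.3165 − 5.7194 = 3.5971; wedge = subsidy = 50.
Welfare loss = ½ × 3.5971 × 50 = $89.93 million.

$89.93 million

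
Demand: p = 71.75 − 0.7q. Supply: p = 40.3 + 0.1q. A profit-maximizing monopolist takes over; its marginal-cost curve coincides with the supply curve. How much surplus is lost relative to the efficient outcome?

134.63

Competitive equilibrium: 71.75 − 0.7q = 40.3 + 0.1q → q* = 39.3125, p* = 44.2313.
Marginal revenue: MR = 71.75 − 1.4q. Set MR = MC: 71.75 − 1.4q = 40.3 + 0.1q → q_m = 20.9667.
Price p_m = 71.75 − 0.7·20.9667 = 57.0733; MC(q_m) = 40.3 + 0.1·20.9667 = 42.3967.
Competitive q* = 39.3125, so Δq = 18.3458; wedge = 57.0733 − 42.3967 = 14.6766.
The triangle = ½ × 18.3458 × 14.6766 = 134.63.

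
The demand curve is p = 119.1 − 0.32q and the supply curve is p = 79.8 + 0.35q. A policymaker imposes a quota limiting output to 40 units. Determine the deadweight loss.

116.60

Competitive equilibrium: 119.1 − 0.32q = 79.8 + 0.35q → q* = 58.6567, p* = 100.3299.
At q = 40: demand price = 119.1 − 0.32·40 = 106.3; supply price = 79.8 + 0.35·40 = 93.8.
Δq = 58.6567 − 40 = 18.6567; wedge = 106.3 − 93.8 = 12.5.
DWL = ½ × 18.6567 × 12.5 = 116.60.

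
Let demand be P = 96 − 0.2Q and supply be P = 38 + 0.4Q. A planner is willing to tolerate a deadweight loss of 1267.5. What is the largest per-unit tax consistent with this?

39

Competitive equilibrium: 96 − 0.2Q = 38 + 0.4Q → Q* = 96.6667, P* = 76.6667.
A tax t gives ΔQ = t/0.6 and wedge t, so DWL = t²/1.2.
t²/1.2 = 1267.5 → t² = 1521 → t = 39.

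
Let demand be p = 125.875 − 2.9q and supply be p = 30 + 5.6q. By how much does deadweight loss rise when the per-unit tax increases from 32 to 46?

Competitive equilibrium: 125.875 − 2.9q = 30 + 5.6q → q* = 11.2794, p* = 93.1647.
For a per-unit tax t: Δq = t/8.5, so DWL = ½·t·(t/8.5) = t²/17.
At t = 32: DWL = 60.235. At t = 46: DWL = 124.471.
Increase = 124.471 − 60.235 = 64.24.

64.24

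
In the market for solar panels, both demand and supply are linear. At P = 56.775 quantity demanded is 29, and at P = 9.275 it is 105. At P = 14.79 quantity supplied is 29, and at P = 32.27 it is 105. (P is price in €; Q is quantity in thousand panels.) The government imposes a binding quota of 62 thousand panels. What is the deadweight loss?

€110.88 thousand

Demand slope = (9.275 − 56.775)/(105 − 29) = −0.625, so P = 74.9 − 0.625Q.
Supply slope = (32.27 − 14.79)/(105 − 29) = 0.23, so P = 8.12 + 0.23Q.
Competitive equilibrium: 74.9 − 0.625Q = 8.12 + 0.23Q → Q* = 78.1053, P* = 26.0842.
At Q = 62: demand price = 74.9 − 0.625·62 = 36.15; supply price = 8.12 + 0.23·62 = 22.38.
ΔQ = 78.1053 − 62 = 16.1053; wedge = 36.15 − 22.38 = 13.77.
The triangle = ½ × 16.1053 × 13.77 = €110.88 thousand.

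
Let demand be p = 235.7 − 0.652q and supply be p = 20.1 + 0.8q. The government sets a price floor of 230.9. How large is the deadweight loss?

Competitive equilibrium: 235.7 − 0.652q = 20.1 + 0.8q → q* = 148.48485, p* = 138.88788.
At the floor p = 230.9, quantity demanded = (235.7 − 230.9)/0.652 = 7.36196.
Sellers' marginal cost at q' = 7.36196: 20.1 + 0.8·7.36196 = 25.98957.
Δq = 148.48485 − 7.36196 = 141.12289; wedge = 230.9 − 25.98957 = 204.91043.
Welfare loss = ½ × 141.12289 × 204.91043 = 14458.78.

14458.78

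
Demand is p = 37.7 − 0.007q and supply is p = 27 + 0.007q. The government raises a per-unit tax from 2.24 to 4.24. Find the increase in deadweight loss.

Competitive equilibrium: 37.7 − 0.007q = 27 + 0.007q → q* = 764.2857, p* = 32.35.
For a per-unit tax t: Δq = t/0.014, so DWL = ½·t·(t/0.014) = t²/0.028.
At t = 2.24: DWL = 179.2. At t = 4.24: DWL = 642.057.
Increase = 642.057 − 179.2 = 462.86.

462.86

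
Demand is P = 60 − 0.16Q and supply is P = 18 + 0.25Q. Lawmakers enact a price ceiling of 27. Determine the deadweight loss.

904.90

Competitive equilibrium: 60 − 0.16Q = 18 + 0.25Q → Q* = 102.439, P* = 43.6098.
At the ceiling P = 27, quantity supplied = (27 − 18)/0.25 = 36.
Willingness to pay at Q' = 36: 60 − 0.16·36 = 54.24.
ΔQ = 102.439 − 36 = 66.439; wedge = 54.24 − 27 = 27.24.
DWL = ½ × 66.439 × 27.24 = 904.90.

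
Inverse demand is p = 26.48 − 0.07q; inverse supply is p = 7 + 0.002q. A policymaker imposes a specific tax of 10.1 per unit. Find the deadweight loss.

Competitive equilibrium: 26.48 − 0.07q = 7 + 0.002q → q* = 270.5556, p* = 7.5411.
With the tax, the buyer price exceeds the seller price by 10.1: (26.48 − 0.07q) − (7 + 0.002q) = 10.1 → q' = 130.2778.
Δq = 270.5556 − 130.2778 = 140.2778; the wedge equals the tax, 10.1.
The triangle = ½ × 140.2778 × 10.1 = 708.40.

708.40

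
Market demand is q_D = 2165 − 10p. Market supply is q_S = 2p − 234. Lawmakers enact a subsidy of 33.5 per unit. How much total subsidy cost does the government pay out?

In inverse form: demand p = 216.5 − 0.1q, supply p = 117 + 0.5q.
Competitive equilibrium: 216.5 − 0.1q = 117 + 0.5q → q* = 165.8333, p* = 199.9167.
The subsidy lowers effective supply by 33.5: p = 83.5 + 0.5q.
New quantity: 216.5 − 0.1q = 83.5 + 0.5q → q' = 221.6667.
Total subsidy cost = 33.5 × 221.6667 = 7425.83.

7425.83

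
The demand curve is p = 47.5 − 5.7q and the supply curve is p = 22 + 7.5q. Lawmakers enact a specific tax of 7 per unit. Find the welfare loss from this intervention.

Competitive equilibrium: 47.5 − 5.7q = 22 + 7.5q → q* = 1.9318, p* = 36.4886.
With the tax, the buyer price exceeds the seller price by 7: (47.5 − 5.7q) − (22 + 7.5q) = 7 → q' = 1.4015.
Δq = 1.9318 − 1.4015 = 0.5303; the wedge equals the tax, 7.
The triangle = ½ × 0.5303 × 7 = 1.86.

1.86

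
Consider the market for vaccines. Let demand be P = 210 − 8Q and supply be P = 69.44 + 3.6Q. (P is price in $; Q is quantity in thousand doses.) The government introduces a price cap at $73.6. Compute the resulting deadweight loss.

$696.92 thousand

Competitive equilibrium: 210 − 8Q = 69.44 + 3.6Q → Q* = 12.11724, P* = 113.06207.
At the ceiling P = 73.6, quantity supplied = (73.6 − 69.44)/3.6 = 1.15556.
Willingness to pay at Q' = 1.15556: 210 − 8·1.15556 = 200.75552.
ΔQ = 12.11724 − 1.15556 = 10.96168; wedge = 200.75552 − 73.6 = 127.15552.
DWL = ½ × 10.96168 × 127.15552 = $696.92 thousand.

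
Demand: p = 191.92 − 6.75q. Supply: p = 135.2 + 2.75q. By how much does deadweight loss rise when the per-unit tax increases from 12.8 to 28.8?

35.03

Competitive equilibrium: 191.92 − 6.75q = 135.2 + 2.75q → q* = 5.9705, p* = 151.6189.
For a per-unit tax t: Δq = t/9.5, so DWL = ½·t·(t/9.5) = t²/19.
At t = 12.8: DWL = 8.623. At t = 28.8: DWL = 43.655.
Increase = 43.655 − 8.623 = 35.03.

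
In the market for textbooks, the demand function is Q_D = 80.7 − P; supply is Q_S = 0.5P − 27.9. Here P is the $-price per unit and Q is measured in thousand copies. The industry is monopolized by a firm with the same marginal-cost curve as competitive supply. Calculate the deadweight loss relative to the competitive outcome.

In inverse form: demand P = 80.7 − Q, supply P = 55.8 + 2Q.
Competitive equilibrium: 80.7 − Q = 55.8 + 2Q → Q* = 8.3, P* = 72.4.
Marginal revenue: MR = 80.7 − 2Q. Set MR = MC: 80.7 − 2Q = 55.8 + 2Q → Q_m = 6.225.
Price P_m = 80.7 − 1·6.225 = 74.475; MC(Q_m) = 55.8 + 2·6.225 = 68.25.
Competitive Q* = 8.3, so ΔQ = 2.075; wedge = 74.475 − 68.25 = 6.225.
Welfare loss = ½ × 2.075 × 6.225 = $6.46 thousand.

$6.46 thousand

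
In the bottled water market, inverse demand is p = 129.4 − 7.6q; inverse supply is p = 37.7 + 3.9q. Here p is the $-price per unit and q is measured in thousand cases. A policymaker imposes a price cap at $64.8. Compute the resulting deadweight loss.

Competitive equilibrium: 129.4 − 7.6q = 37.7 + 3.9q → q* = 7.9739, p* = 68.7983.
At the ceiling p = 64.8, quantity supplied = (64.8 − 37.7)/3.9 = 6.9487.
Willingness to pay at q' = 6.9487: 129.4 − 7.6·6.9487 = 76.5899.
Δq = 7.9739 − 6.9487 = 1.0252; wedge = 76.5899 − 64.8 = 11.7899.
Welfare loss = ½ × 1.0252 × 11.7899 = $6.04 thousand.

$6.04 thousand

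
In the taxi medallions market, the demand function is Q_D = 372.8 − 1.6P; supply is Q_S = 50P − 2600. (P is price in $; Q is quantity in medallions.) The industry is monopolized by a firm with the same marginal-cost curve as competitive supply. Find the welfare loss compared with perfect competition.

$6150.64

In inverse form: demand P = 233 − 0.625Q, supply P = 52 + 0.02Q.
Competitive equilibrium: 233 − 0.625Q = 52 + 0.02Q → Q* = 280.6202, P* = 57.6124.
Marginal revenue: MR = 233 − 1.25Q. Set MR = MC: 233 − 1.25Q = 52 + 0.02Q → Q_m = 142.5197.
Price P_m = 233 − 0.625·142.5197 = 143.9252; MC(Q_m) = 52 + 0.02·142.5197 = 54.8504.
Competitive Q* = 280.6202, so ΔQ = 138.1005; wedge = 143.9252 − 54.8504 = 89.0748.
Welfare loss = ½ × 138.1005 × 89.0748 = $6150.64.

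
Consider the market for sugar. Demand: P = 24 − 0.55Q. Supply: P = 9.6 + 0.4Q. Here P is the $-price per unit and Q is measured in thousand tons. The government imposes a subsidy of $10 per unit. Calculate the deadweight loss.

Competitive equilibrium: 24 − 0.55Q = 9.6 + 0.4Q → Q* = 15.1579, P* = 15.6632.
The subsidy lowers effective supply by 10: P = 0.4Q − 0.4.
New quantity: 24 − 0.55Q = 0.4Q − 0.4 → Q' = 25.6842.
Overproduction ΔQ = 25.6842 − 15.1579 = 10.5263; wedge = subsidy = 10.
DWL = ½ × 10.5263 × 10 = $52.63 thousand.

$52.63 thousand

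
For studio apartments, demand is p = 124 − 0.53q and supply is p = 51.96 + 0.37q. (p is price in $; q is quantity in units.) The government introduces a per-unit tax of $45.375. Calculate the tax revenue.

Competitive equilibrium: 124 − 0.53q = 51.96 + 0.37q → q* = 80.0444, p* = 81.5764.
With the tax, the buyer price exceeds the seller price by 45.375: (124 − 0.53q) − (51.96 + 0.37q) = 45.375 → q' = 29.6278.
Tax revenue = 45.375 × 29.6278 = $1344.36.

$1344.36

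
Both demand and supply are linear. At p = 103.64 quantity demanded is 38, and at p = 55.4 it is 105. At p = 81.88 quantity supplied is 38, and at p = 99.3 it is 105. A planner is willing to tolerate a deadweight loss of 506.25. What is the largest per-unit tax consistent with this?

31.5

Demand slope = (55.4 − 103.64)/(105 − 38) = −0.72, so p = 131 − 0.72q.
Supply slope = (99.3 − 81.88)/(105 − 38) = 0.26, so p = 72 + 0.26q.
Competitive equilibrium: 131 − 0.72q = 72 + 0.26q → q* = 60.2041, p* = 87.6531.
A tax t gives Δq = t/0.98 and wedge t, so DWL = t²/1.96.
t²/1.96 = 506.25 → t² = 992.25 → t = 31.5.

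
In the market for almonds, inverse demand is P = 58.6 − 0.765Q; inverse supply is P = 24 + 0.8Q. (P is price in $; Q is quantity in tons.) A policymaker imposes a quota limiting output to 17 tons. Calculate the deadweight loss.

$20.42

Competitive equilibrium: 58.6 − 0.765Q = 24 + 0.8Q → Q* = 22.1086, P* = 41.6869.
At Q = 17: demand price = 58.6 − 0.765·17 = 45.595; supply price = 24 + 0.8·17 = 37.6.
ΔQ = 22.1086 − 17 = 5.1086; wedge = 45.595 − 37.6 = 7.995.
Welfare loss = ½ × 5.1086 × 7.995 = $20.42.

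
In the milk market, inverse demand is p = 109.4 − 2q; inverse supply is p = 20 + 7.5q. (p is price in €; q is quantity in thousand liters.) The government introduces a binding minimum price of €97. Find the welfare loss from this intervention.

€48.96 thousand

Competitive equilibrium: 109.4 − 2q = 20 + 7.5q → q* = 9.4105, p* = 90.5789.
At the floor p = 97, quantity demanded = (109.4 − 97)/2 = 6.2.
Sellers' marginal cost at q' = 6.2: 20 + 7.5·6.2 = 66.5.
Δq = 9.4105 − 6.2 = 3.2105; wedge = 97 − 66.5 = 30.5.
Deadweight loss = ½ × 3.2105 × 30.5 = €48.96 thousand.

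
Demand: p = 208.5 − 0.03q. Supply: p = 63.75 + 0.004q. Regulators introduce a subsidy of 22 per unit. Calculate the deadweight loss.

7117.65

Competitive equilibrium: 208.5 − 0.03q = 63.75 + 0.004q → q* = 4257.3529, p* = 80.7794.
The subsidy lowers effective supply by 22: p = 41.75 + 0.004q.
New quantity: 208.5 − 0.03q = 41.75 + 0.004q → q' = 4904.4118.
Overproduction Δq = 4904.4118 − 4257.3529 = 647.0589; wedge = subsidy = 22.
Deadweight loss = ½ × 647.0589 × 22 = 7117.65.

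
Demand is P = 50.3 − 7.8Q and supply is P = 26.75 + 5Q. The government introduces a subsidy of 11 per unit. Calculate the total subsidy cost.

Competitive equilibrium: 50.3 − 7.8Q = 26.75 + 5Q → Q* = 1.8398, P* = 35.9492.
The subsidy lowers effective supply by 11: P = 15.75 + 5Q.
New quantity: 50.3 − 7.8Q = 15.75 + 5Q → Q' = 2.6992.
Total subsidy cost = 11 × 2.6992 = 29.69.

29.69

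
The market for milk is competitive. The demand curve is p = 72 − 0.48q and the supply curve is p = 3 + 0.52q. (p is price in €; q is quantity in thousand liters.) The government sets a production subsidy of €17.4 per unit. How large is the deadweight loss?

Competitive equilibrium: 72 − 0.48q = 3 + 0.52q → q* = 69, p* = 38.88.
The subsidy lowers effective supply by 17.4: p = 0.52q − 14.4.
New quantity: 72 − 0.48q = 0.52q − 14.4 → q' = 86.4.
Overproduction Δq = 86.4 − 69 = 17.4; wedge = subsidy = 17.4.
Welfare loss = ½ × 17.4 × 17.4 = €151.38 thousand.

€151.38 thousand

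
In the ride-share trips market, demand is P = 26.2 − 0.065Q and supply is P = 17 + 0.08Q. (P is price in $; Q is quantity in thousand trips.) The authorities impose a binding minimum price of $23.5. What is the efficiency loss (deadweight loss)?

$34.80 thousand

Competitive equilibrium: 26.2 − 0.065Q = 17 + 0.08Q → Q* = 63.4483, P* = 22.0759.
At the floor P = 23.5, quantity demanded = (26.2 − 23.5)/0.065 = 41.5385.
Sellers' marginal cost at Q' = 41.5385: 17 + 0.08·41.5385 = 20.3231.
ΔQ = 63.4483 − 41.5385 = 21.9098; wedge = 23.5 − 20.3231 = 3.1769.
Welfare loss = ½ × 21.9098 × 3.1769 = $34.80 thousand.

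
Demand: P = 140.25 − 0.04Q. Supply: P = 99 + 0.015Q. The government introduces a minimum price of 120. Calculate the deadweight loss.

Competitive equilibrium: 140.25 − 0.04Q = 99 + 0.015Q → Q* = 750, P* = 110.25.
At the floor P = 120, quantity demanded = (140.25 − 120)/0.04 = 506.25.
Sellers' marginal cost at Q' = 506.25: 99 + 0.015·506.25 = 106.59375.
ΔQ = 750 − 506.25 = 243.75; wedge = 120 − 106.59375 = 13.40625.
DWL = ½ × 243.75 × 13.40625 = 1633.89.

1633.89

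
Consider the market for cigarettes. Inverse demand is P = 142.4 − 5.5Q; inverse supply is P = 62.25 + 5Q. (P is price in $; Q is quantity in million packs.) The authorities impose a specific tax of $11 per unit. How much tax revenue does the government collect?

$72.44 million

Competitive equilibrium: 142.4 − 5.5Q = 62.25 + 5Q → Q* = 7.6333, P* = 100.4167.
With the tax, the buyer price exceeds the seller price by 11: (142.4 − 5.5Q) − (62.25 + 5Q) = 11 → Q' = 6.5857.
Tax revenue = 11 × 6.5857 = $72.44 million.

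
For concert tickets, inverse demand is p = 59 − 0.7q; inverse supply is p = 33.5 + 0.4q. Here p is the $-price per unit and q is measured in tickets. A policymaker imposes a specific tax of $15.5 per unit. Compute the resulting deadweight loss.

Competitive equilibrium: 59 − 0.7q = 33.5 + 0.4q → q* = 23.1818, p* = 42.7727.
With the tax, the buyer price exceeds the seller price by 15.5: (59 − 0.7q) − (33.5 + 0.4q) = 15.5 → q' = 9.0909.
Δq = 23.1818 − 9.0909 = 14.0909; the wedge equals the tax, 15.5.
DWL = ½ × 14.0909 × 15.5 = $109.20.

$109.20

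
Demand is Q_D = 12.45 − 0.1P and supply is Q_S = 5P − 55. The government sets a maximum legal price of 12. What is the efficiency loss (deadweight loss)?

In inverse form: demand P = 124.5 − 10Q, supply P = 11 + 0.2Q.
Competitive equilibrium: 124.5 − 10Q = 11 + 0.2Q → Q* = 11.1275, P* = 13.2255.
At the ceiling P = 12, quantity supplied = (12 − 11)/0.2 = 5.
Willingness to pay at Q' = 5: 124.5 − 10·5 = 74.5.
ΔQ = 11.1275 − 5 = 6.1275; wedge = 74.5 − 12 = 62.5.
DWL = ½ × 6.1275 × 62.5 = 191.48.

191.48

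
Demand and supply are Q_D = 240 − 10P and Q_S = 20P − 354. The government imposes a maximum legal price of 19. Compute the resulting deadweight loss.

In inverse form: demand P = 24 − 0.1Q, supply P = 17.7 + 0.05Q.
Competitive equilibrium: 24 − 0.1Q = 17.7 + 0.05Q → Q* = 42, P* = 19.8.
At the ceiling P = 19, quantity supplied = (19 − 17.7)/0.05 = 26.
Willingness to pay at Q' = 26: 24 − 0.1·26 = 21.4.
ΔQ = 42 − 26 = 16; wedge = 21.4 − 19 = 2.4.
DWL = ½ × 16 × 2.4 = 19.20.

19.20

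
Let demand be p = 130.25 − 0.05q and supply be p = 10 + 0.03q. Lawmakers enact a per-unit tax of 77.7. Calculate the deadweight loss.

37733.06

Competitive equilibrium: 130.25 − 0.05q = 10 + 0.03q → q* = 1503.125, p* = 55.0938.
With the tax, the buyer price exceeds the seller price by 77.7: (130.25 − 0.05q) − (10 + 0.03q) = 77.7 → q' = 531.875.
Δq = 1503.125 − 531.875 = 971.25; the wedge equals the tax, 77.7.
The triangle = ½ × 971.25 × 77.7 = 37733.06.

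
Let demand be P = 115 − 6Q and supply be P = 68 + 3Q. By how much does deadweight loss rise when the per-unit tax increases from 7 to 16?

Competitive equilibrium: 115 − 6Q = 68 + 3Q → Q* = 5.2222, P* = 83.6667.
For a per-unit tax t: ΔQ = t/9, so DWL = ½·t·(t/9) = t²/18.
At t = 7: DWL = 2.722. At t = 16: DWL = 14.222.
Increase = 14.222 − 2.722 = 11.50.

11.50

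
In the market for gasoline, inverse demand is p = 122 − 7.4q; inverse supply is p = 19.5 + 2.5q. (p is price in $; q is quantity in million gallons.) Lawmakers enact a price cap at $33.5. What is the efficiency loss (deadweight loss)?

$111.85 million

Competitive equilibrium: 122 − 7.4q = 19.5 + 2.5q → q* = 10.3535, p* = 45.3838.
At the ceiling p = 33.5, quantity supplied = (33.5 − 19.5)/2.5 = 5.6.
Willingness to pay at q' = 5.6: 122 − 7.4·5.6 = 80.56.
Δq = 10.3535 − 5.6 = 4.7535; wedge = 80.56 − 33.5 = 47.06.
Deadweight loss = ½ × 4.7535 × 47.06 = $111.85 million.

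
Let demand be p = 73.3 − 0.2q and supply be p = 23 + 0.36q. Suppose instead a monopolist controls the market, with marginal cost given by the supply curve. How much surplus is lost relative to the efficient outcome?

Competitive equilibrium: 73.3 − 0.2q = 23 + 0.36q → q* = 89.8214, p* = 55.3357.
Marginal revenue: MR = 73.3 − 0.4q. Set MR = MC: 73.3 − 0.4q = 23 + 0.36q → q_m = 66.1842.
Price p_m = 73.3 − 0.2·66.1842 = 60.0632; MC(q_m) = 23 + 0.36·66.1842 = 46.8263.
Competitive q* = 89.8214, so Δq = 23.6372; wedge = 60.0632 − 46.8263 = 13.2369.
Welfare loss = ½ × 23.6372 × 13.2369 = 156.44.

156.44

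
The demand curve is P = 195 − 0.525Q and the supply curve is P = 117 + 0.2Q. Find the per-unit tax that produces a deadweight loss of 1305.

43.5

Competitive equilibrium: 195 − 0.525Q = 117 + 0.2Q → Q* = 107.5862, P* = 138.5172.
A tax t gives ΔQ = t/0.725 and wedge t, so DWL = t²/1.45.
t²/1.45 = 1305 → t² = 1892.25 → t = 43.5.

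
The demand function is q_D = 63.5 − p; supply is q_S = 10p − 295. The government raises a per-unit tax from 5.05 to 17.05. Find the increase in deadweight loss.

120.55

In inverse form: demand p = 63.5 − q, supply p = 29.5 + 0.1q.
Competitive equilibrium: 63.5 − q = 29.5 + 0.1q → q* = 30.9091, p* = 32.5909.
For a per-unit tax t: Δq = t/1.1, so DWL = ½·t·(t/1.1) = t²/2.2.
At t = 5.05: DWL = 11.592. At t = 17.05: DWL = 132.138.
Increase = 132.138 − 11.592 = 120.55.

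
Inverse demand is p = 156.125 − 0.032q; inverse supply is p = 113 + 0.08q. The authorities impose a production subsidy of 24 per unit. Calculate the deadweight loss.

2571.43

Competitive equilibrium: 156.125 − 0.032q = 113 + 0.08q → q* = 385.0446, p* = 143.8036.
The subsidy lowers effective supply by 24: p = 89 + 0.08q.
New quantity: 156.125 − 0.032q = 89 + 0.08q → q' = 599.3304.
Overproduction Δq = 599.3304 − 385.0446 = 214.2858; wedge = subsidy = 24.
The triangle = ½ × 214.2858 × 24 = 2571.43.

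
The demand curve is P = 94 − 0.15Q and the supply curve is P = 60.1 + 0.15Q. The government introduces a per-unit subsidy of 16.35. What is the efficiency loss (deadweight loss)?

445.54

Competitive equilibrium: 94 − 0.15Q = 60.1 + 0.15Q → Q* = 113, P* = 77.05.
The subsidy lowers effective supply by 16.35: P = 43.75 + 0.15Q.
New quantity: 94 − 0.15Q = 43.75 + 0.15Q → Q' = 167.5.
Overproduction ΔQ = 167.5 − 113 = 54.5; wedge = subsidy = 16.35.
DWL = ½ × 54.5 × 16.35 = 445.54.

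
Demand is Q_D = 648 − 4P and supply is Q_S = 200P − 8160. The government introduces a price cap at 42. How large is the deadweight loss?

In inverse form: demand P = 162 − 0.25Q, supply P = 40.8 + 0.005Q.
Competitive equilibrium: 162 − 0.25Q = 40.8 + 0.005Q → Q* = 475.2941, P* = 43.1765.
At the ceiling P = 42, quantity supplied = (42 − 40.8)/0.005 = 240.
Willingness to pay at Q' = 240: 162 − 0.25·240 = 102.
ΔQ = 475.2941 − 240 = 235.2941; wedge = 102 − 42 = 60.
Welfare loss = ½ × 235.2941 × 60 = 7058.82.

7058.82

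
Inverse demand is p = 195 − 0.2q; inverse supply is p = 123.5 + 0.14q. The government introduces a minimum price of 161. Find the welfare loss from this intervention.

Competitive equilibrium: 195 − 0.2q = 123.5 + 0.14q → q* = 210.2941, p* = 152.9412.
At the floor p = 161, quantity demanded = (195 − 161)/0.2 = 170.
Sellers' marginal cost at q' = 170: 123.5 + 0.14·170 = 147.3.
Δq = 210.2941 − 170 = 40.2941; wedge = 161 − 147.3 = 13.7.
Welfare loss = ½ × 40.2941 × 13.7 = 276.01.

276.01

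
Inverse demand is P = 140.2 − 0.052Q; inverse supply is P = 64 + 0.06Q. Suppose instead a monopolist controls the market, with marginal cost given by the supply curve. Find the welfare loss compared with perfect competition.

2606.04

Competitive equilibrium: 140.2 − 0.052Q = 64 + 0.06Q → Q* = 680.3571, P* = 104.8214.
Marginal revenue: MR = 140.2 − 0.104Q. Set MR = MC: 140.2 − 0.104Q = 64 + 0.06Q → Q_m = 464.6341.
Price P_m = 140.2 − 0.052·464.6341 = 116.039; MC(Q_m) = 64 + 0.06·464.6341 = 91.878.
Competitive Q* = 680.3571, so ΔQ = 215.723; wedge = 116.039 − 91.878 = 24.161.
The triangle = ½ × 215.723 × 24.161 = 2606.04.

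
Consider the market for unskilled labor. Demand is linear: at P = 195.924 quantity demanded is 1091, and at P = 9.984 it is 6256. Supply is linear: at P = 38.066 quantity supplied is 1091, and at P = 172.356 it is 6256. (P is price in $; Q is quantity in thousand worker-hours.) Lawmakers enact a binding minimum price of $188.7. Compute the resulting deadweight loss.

Demand slope = (9.984 − 195.924)/(6256 − 1091) = −0.036, so P = 235.2 − 0.036Q.
Supply slope = (172.356 − 38.066)/(6256 − 1091) = 0.026, so P = 9.7 + 0.026Q.
Competitive equilibrium: 235.2 − 0.036Q = 9.7 + 0.026Q → Q* = 3637.096774, P* = 104.264516.
At the floor P = 188.7, quantity demanded = (235.2 − 188.7)/0.036 = 1291.666667.
Sellers' marginal cost at Q' = 1291.666667: 9.7 + 0.026·1291.666667 = 43.283333.
ΔQ = 3637.096774 − 1291.666667 = 2345.430107; wedge = 188.7 − 43.283333 = 145.416667.
Welfare loss = ½ × 2345.430107 × 145.416667 = $170532.31 thousand.

$170532.31 thousand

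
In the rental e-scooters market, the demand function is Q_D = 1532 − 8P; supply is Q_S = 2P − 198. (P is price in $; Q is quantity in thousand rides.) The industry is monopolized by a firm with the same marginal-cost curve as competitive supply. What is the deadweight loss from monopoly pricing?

In inverse form: demand P = 191.5 − 0.125Q, supply P = 99 + 0.5Q.
Competitive equilibrium: 191.5 − 0.125Q = 99 + 0.5Q → Q* = 148, P* = 173.
Marginal revenue: MR = 191.5 − 0.25Q. Set MR = MC: 191.5 − 0.25Q = 99 + 0.5Q → Q_m = 123.3333.
Price P_m = 191.5 − 0.125·123.3333 = 176.0833; MC(Q_m) = 99 + 0.5·123.3333 = 160.6667.
Competitive Q* = 148, so ΔQ = 24.6667; wedge = 176.0833 − 160.6667 = 15.4166.
Deadweight loss = ½ × 24.6667 × 15.4166 = $190.14 thousand.

$190.14 thousand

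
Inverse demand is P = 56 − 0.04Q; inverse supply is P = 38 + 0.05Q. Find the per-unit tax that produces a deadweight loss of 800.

12

Competitive equilibrium: 56 − 0.04Q = 38 + 0.05Q → Q* = 200, P* = 48.
A tax t gives ΔQ = t/0.09 and wedge t, so DWL = t²/0.18.
t²/0.18 = 800 → t² = 144 → t = 12.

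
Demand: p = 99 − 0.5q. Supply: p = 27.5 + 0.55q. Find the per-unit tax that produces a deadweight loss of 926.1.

44.1

Competitive equilibrium: 99 − 0.5q = 27.5 + 0.55q → q* = 68.0952, p* = 64.9524.
A tax t gives Δq = t/1.05 and wedge t, so DWL = t²/2.1.
t²/2.1 = 926.1 → t² = 1944.81 → t = 44.1.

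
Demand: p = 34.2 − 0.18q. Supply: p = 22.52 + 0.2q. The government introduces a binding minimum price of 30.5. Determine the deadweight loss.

Competitive equilibrium: 34.2 − 0.18q = 22.52 + 0.2q → q* = 30.7368, p* = 28.6674.
At the floor p = 30.5, quantity demanded = (34.2 − 30.5)/0.18 = 20.5556.
Sellers' marginal cost at q' = 20.5556: 22.52 + 0.2·20.5556 = 26.6311.
Δq = 30.7368 − 20.5556 = 10.1812; wedge = 30.5 − 26.6311 = 3.8689.
Deadweight loss = ½ × 10.1812 × 3.8689 = 19.70.

19.70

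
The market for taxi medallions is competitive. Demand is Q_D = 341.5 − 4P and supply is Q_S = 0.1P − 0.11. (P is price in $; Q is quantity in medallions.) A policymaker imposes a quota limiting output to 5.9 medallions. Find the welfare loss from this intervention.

$27.63

In inverse form: demand P = 85.375 − 0.25Q, supply P = 1.1 + 10Q.
Competitive equilibrium: 85.375 − 0.25Q = 1.1 + 10Q → Q* = 8.222, P* = 83.3195.
At Q = 5.9: demand price = 85.375 − 0.25·5.9 = 83.9; supply price = 1.1 + 10·5.9 = 60.1.
ΔQ = 8.222 − 5.9 = 2.322; wedge = 83.9 − 60.1 = 23.8.
Deadweight loss = ½ × 2.322 × 23.8 = $27.63.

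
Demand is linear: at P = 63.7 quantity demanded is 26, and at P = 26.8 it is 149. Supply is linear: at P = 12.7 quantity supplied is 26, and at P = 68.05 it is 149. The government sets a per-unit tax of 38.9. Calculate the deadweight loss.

1008.81

Demand slope = (26.8 − 63.7)/(149 − 26) = −0.3, so P = 71.5 − 0.3Q.
Supply slope = (68.05 − 12.7)/(149 − 26) = 0.45, so P = 1 + 0.45Q.
Competitive equilibrium: 71.5 − 0.3Q = 1 + 0.45Q → Q* = 94, P* = 43.3.
With the tax, the buyer price exceeds the seller price by 38.9: (71.5 − 0.3Q) − (1 + 0.45Q) = 38.9 → Q' = 42.1333.
ΔQ = 94 − 42.1333 = 51.8667; the wedge equals the tax, 38.9.
DWL = ½ × 51.8667 × 38.9 = 1008.81.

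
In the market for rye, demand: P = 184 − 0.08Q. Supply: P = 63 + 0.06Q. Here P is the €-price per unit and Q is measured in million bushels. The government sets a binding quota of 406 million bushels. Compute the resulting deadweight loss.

Competitive equilibrium: 184 − 0.08Q = 63 + 0.06Q → Q* = 864.2857, P* = 114.8571.
At Q = 406: demand price = 184 − 0.08·406 = 151.52; supply price = 63 + 0.06·406 = 87.36.
ΔQ = 864.2857 − 406 = 458.2857; wedge = 151.52 − 87.36 = 64.16.
The triangle = ½ × 458.2857 × 64.16 = €14701.81 million.

€14701.81 million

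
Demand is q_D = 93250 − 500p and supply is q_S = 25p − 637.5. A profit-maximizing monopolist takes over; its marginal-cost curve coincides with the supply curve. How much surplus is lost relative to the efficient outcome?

In inverse form: demand p = 186.5 − 0.002q, supply p = 25.5 + 0.04q.
Competitive equilibrium: 186.5 − 0.002q = 25.5 + 0.04q → q* = 3833.3333, p* = 178.8333.
Marginal revenue: MR = 186.5 − 0.004q. Set MR = MC: 186.5 − 0.004q = 25.5 + 0.04q → q_m = 3659.0909.
Price p_m = 186.5 − 0.002·3659.0909 = 179.1818; MC(q_m) = 25.5 + 0.04·3659.0909 = 171.8636.
Competitive q* = 3833.3333, so Δq = 174.2424; wedge = 179.1818 − 171.8636 = 7.3182.
The triangle = ½ × 174.2424 × 7.3182 = 637.57.

637.57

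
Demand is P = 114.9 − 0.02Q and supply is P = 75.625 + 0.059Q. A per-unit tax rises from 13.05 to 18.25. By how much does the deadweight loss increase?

Competitive equilibrium: 114.9 − 0.02Q = 75.625 + 0.059Q → Q* = 497.1519, P* = 104.957.
For a per-unit tax t: ΔQ = t/0.079, so DWL = ½·t·(t/0.079) = t²/0.158.
At t = 13.05: DWL = 1077.864. At t = 18.25: DWL = 2107.991.
Increase = 2107.991 − 1077.864 = 1030.13.

1030.13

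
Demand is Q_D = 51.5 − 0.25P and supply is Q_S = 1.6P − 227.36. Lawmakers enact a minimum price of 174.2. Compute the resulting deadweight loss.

In inverse form: demand P = 206 − 4Q, supply P = 142.1 + 0.625Q.
Competitive equilibrium: 206 − 4Q = 142.1 + 0.625Q → Q* = 13.8162, P* = 150.7351.
At the floor P = 174.2, quantity demanded = (206 − 174.2)/4 = 7.95.
Sellers' marginal cost at Q' = 7.95: 142.1 + 0.625·7.95 = 147.0688.
ΔQ = 13.8162 − 7.95 = 5.8662; wedge = 174.2 − 147.0688 = 27.1312.
The triangle = ½ × 5.8662 × 27.1312 = 79.58.

79.58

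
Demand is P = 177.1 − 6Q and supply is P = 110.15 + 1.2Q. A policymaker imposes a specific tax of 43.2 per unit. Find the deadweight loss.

129.60

Competitive equilibrium: 177.1 − 6Q = 110.15 + 1.2Q → Q* = 9.2986, P* = 121.3083.
With the tax, the buyer price exceeds the seller price by 43.2: (177.1 − 6Q) − (110.15 + 1.2Q) = 43.2 → Q' = 3.2986.
ΔQ = 9.2986 − 3.2986 = 6; the wedge equals the tax, 43.2.
Welfare loss = ½ × 6 × 43.2 = 129.60.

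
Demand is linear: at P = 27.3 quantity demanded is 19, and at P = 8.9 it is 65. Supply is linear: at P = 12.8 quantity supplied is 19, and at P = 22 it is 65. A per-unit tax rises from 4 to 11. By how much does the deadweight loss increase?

87.50

Demand slope = (8.9 − 27.3)/(65 − 19) = −0.4, so P = 34.9 − 0.4Q.
Supply slope = (22 − 12.8)/(65 − 19) = 0.2, so P = 9 + 0.2Q.
Competitive equilibrium: 34.9 − 0.4Q = 9 + 0.2Q → Q* = 43.1667, P* = 17.6333.
For a per-unit tax t: ΔQ = t/0.6, so DWL = ½·t·(t/0.6) = t²/1.2.
At t = 4: DWL = 13.333. At t = 11: DWL = 100.833.
Increase = 100.833 − 13.333 = 87.50.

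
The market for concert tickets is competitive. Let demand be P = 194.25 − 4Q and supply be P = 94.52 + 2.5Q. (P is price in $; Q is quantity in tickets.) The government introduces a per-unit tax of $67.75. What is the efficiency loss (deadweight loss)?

Competitive equilibrium: 194.25 − 4Q = 94.52 + 2.5Q → Q* = 15.3431, P* = 132.8777.
With the tax, the buyer price exceeds the seller price by 67.75: (194.25 − 4Q) − (94.52 + 2.5Q) = 67.75 → Q' = 4.92.
ΔQ = 15.3431 − 4.92 = 10.4231; the wedge equals the tax, 67.75.
Welfare loss = ½ × 10.4231 × 67.75 = $353.08.

$353.08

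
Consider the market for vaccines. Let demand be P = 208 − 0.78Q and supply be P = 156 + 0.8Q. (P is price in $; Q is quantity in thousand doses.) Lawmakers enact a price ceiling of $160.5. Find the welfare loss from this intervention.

Competitive equilibrium: 208 − 0.78Q = 156 + 0.8Q → Q* = 32.9114, P* = 182.3291.
At the ceiling P = 160.5, quantity supplied = (160.5 − 156)/0.8 = 5.625.
Willingness to pay at Q' = 5.625: 208 − 0.78·5.625 = 203.6125.
ΔQ = 32.9114 − 5.625 = 27.2864; wedge = 203.6125 − 160.5 = 43.1125.
The triangle = ½ × 27.2864 × 43.1125 = $588.19 thousand.

$588.19 thousand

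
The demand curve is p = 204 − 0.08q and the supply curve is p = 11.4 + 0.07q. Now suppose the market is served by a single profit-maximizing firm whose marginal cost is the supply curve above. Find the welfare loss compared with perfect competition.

14959.45

Competitive equilibrium: 204 − 0.08q = 11.4 + 0.07q → q* = 1284, p* = 101.28.
Marginal revenue: MR = 204 − 0.16q. Set MR = MC: 204 − 0.16q = 11.4 + 0.07q → q_m = 837.3913.
Price p_m = 204 − 0.08·837.3913 = 137.0087; MC(q_m) = 11.4 + 0.07·837.3913 = 70.0174.
Competitive q* = 1284, so Δq = 446.6087; wedge = 137.0087 − 70.0174 = 66.9913.
Welfare loss = ½ × 446.6087 × 66.9913 = 14959.45.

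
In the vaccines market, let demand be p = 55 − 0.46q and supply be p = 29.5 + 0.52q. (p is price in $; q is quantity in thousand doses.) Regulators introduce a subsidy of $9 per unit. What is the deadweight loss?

Competitive equilibrium: 55 − 0.46q = 29.5 + 0.52q → q* = 26.0204, p* = 43.0306.
The subsidy lowers effective supply by 9: p = 20.5 + 0.52q.
New quantity: 55 − 0.46q = 20.5 + 0.52q → q' = 35.2041.
Overproduction Δq = 35.2041 − 26.0204 = 9.1837; wedge = subsidy = 9.
Welfare loss = ½ × 9.1837 × 9 = $41.33 thousand.

$41.33 thousand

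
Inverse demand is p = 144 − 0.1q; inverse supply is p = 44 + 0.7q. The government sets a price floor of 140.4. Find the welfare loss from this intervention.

3168.40

Competitive equilibrium: 144 − 0.1q = 44 + 0.7q → q* = 125, p* = 131.5.
At the floor p = 140.4, quantity demanded = (144 − 140.4)/0.1 = 36.
Sellers' marginal cost at q' = 36: 44 + 0.7·36 = 69.2.
Δq = 125 − 36 = 89; wedge = 140.4 − 69.2 = 71.2.
DWL = ½ × 89 × 71.2 = 3168.40.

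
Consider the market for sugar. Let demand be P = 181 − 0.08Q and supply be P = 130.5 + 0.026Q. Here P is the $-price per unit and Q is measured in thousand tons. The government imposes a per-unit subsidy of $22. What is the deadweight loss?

$2283.02 thousand

Competitive equilibrium: 181 − 0.08Q = 130.5 + 0.026Q → Q* = 476.4151, P* = 142.8868.
The subsidy lowers effective supply by 22: P = 108.5 + 0.026Q.
New quantity: 181 − 0.08Q = 108.5 + 0.026Q → Q' = 683.9623.
Overproduction ΔQ = 683.9623 − 476.4151 = 207.5472; wedge = subsidy = 22.
Deadweight loss = ½ × 207.5472 × 22 = $2283.02 thousand.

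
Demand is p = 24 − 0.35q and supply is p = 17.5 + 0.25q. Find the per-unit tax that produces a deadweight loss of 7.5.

3

Competitive equilibrium: 24 − 0.35q = 17.5 + 0.25q → q* = 10.8333, p* = 20.2083.
A tax t gives Δq = t/0.6 and wedge t, so DWL = t²/1.2.
t²/1.2 = 7.5 → t² = 9 → t = 3.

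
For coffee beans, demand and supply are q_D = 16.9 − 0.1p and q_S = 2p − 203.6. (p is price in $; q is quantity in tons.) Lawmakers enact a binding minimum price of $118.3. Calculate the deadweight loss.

$9.29

In inverse form: demand p = 169 − 10q, supply p = 101.8 + 0.5q.
Competitive equilibrium: 169 − 10q = 101.8 + 0.5q → q* = 6.4, p* = 105.
At the floor p = 118.3, quantity demanded = (169 − 118.3)/10 = 5.07.
Sellers' marginal cost at q' = 5.07: 101.8 + 0.5·5.07 = 104.335.
Δq = 6.4 − 5.07 = 1.33; wedge = 118.3 − 104.335 = 13.965.
Deadweight loss = ½ × 1.33 × 13.965 = $9.29.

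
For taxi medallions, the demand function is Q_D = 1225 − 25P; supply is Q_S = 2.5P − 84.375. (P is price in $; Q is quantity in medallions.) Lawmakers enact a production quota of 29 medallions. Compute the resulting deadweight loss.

In inverse form: demand P = 49 − 0.04Q, supply P = 33.75 + 0.4Q.
Competitive equilibrium: 49 − 0.04Q = 33.75 + 0.4Q → Q* = 34.6591, P* = 47.6136.
At Q = 29: demand price = 49 − 0.04·29 = 47.84; supply price = 33.75 + 0.4·29 = 45.35.
ΔQ = 34.6591 − 29 = 5.6591; wedge = 47.84 − 45.35 = 2.49.
Deadweight loss = ½ × 5.6591 × 2.49 = $7.05.

$7.05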